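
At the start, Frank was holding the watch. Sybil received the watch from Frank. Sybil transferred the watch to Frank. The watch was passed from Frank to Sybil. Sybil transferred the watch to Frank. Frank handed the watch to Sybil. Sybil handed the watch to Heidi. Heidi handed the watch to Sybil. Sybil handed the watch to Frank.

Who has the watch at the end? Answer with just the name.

Answer: Frank

Derivation:
Tracking the watch through each event:
Start: Frank has the watch.
After event 1: Sybil has the watch.
After event 2: Frank has the watch.
After event 3: Sybil has the watch.
After event 4: Frank has the watch.
After event 5: Sybil has the watch.
After event 6: Heidi has the watch.
After event 7: Sybil has the watch.
After event 8: Frank has the watch.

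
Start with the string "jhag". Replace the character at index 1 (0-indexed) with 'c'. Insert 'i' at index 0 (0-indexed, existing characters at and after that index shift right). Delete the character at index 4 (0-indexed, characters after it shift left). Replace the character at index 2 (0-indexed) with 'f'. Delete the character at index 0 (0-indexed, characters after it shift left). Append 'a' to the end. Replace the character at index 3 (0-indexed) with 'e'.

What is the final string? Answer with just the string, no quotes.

Answer: jfae

Derivation:
Applying each edit step by step:
Start: "jhag"
Op 1 (replace idx 1: 'h' -> 'c'): "jhag" -> "jcag"
Op 2 (insert 'i' at idx 0): "jcag" -> "ijcag"
Op 3 (delete idx 4 = 'g'): "ijcag" -> "ijca"
Op 4 (replace idx 2: 'c' -> 'f'): "ijca" -> "ijfa"
Op 5 (delete idx 0 = 'i'): "ijfa" -> "jfa"
Op 6 (append 'a'): "jfa" -> "jfaa"
Op 7 (replace idx 3: 'a' -> 'e'): "jfaa" -> "jfae"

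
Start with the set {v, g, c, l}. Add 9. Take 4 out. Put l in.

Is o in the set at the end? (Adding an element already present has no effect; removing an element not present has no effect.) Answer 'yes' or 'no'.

Answer: no

Derivation:
Tracking the set through each operation:
Start: {c, g, l, v}
Event 1 (add 9): added. Set: {9, c, g, l, v}
Event 2 (remove 4): not present, no change. Set: {9, c, g, l, v}
Event 3 (add l): already present, no change. Set: {9, c, g, l, v}

Final set: {9, c, g, l, v} (size 5)
o is NOT in the final set.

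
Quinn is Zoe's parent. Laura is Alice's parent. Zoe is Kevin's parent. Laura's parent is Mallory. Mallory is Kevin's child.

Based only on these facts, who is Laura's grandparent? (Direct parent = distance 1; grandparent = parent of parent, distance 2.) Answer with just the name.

Answer: Kevin

Derivation:
Reconstructing the parent chain from the given facts:
  Quinn -> Zoe -> Kevin -> Mallory -> Laura -> Alice
(each arrow means 'parent of the next')
Positions in the chain (0 = top):
  position of Quinn: 0
  position of Zoe: 1
  position of Kevin: 2
  position of Mallory: 3
  position of Laura: 4
  position of Alice: 5

Laura is at position 4; the grandparent is 2 steps up the chain, i.e. position 2: Kevin.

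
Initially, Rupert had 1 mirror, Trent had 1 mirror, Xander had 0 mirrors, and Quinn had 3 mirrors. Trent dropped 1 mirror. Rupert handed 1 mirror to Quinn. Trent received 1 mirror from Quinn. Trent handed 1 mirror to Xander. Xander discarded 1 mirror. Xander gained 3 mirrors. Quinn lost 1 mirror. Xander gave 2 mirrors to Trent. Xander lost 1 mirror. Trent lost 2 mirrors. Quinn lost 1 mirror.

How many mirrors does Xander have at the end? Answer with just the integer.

Answer: 0

Derivation:
Tracking counts step by step:
Start: Rupert=1, Trent=1, Xander=0, Quinn=3
Event 1 (Trent -1): Trent: 1 -> 0. State: Rupert=1, Trent=0, Xander=0, Quinn=3
Event 2 (Rupert -> Quinn, 1): Rupert: 1 -> 0, Quinn: 3 -> 4. State: Rupert=0, Trent=0, Xander=0, Quinn=4
Event 3 (Quinn -> Trent, 1): Quinn: 4 -> 3, Trent: 0 -> 1. State: Rupert=0, Trent=1, Xander=0, Quinn=3
Event 4 (Trent -> Xander, 1): Trent: 1 -> 0, Xander: 0 -> 1. State: Rupert=0, Trent=0, Xander=1, Quinn=3
Event 5 (Xander -1): Xander: 1 -> 0. State: Rupert=0, Trent=0, Xander=0, Quinn=3
Event 6 (Xander +3): Xander: 0 -> 3. State: Rupert=0, Trent=0, Xander=3, Quinn=3
Event 7 (Quinn -1): Quinn: 3 -> 2. State: Rupert=0, Trent=0, Xander=3, Quinn=2
Event 8 (Xander -> Trent, 2): Xander: 3 -> 1, Trent: 0 -> 2. State: Rupert=0, Trent=2, Xander=1, Quinn=2
Event 9 (Xander -1): Xander: 1 -> 0. State: Rupert=0, Trent=2, Xander=0, Quinn=2
Event 10 (Trent -2): Trent: 2 -> 0. State: Rupert=0, Trent=0, Xander=0, Quinn=2
Event 11 (Quinn -1): Quinn: 2 -> 1. State: Rupert=0, Trent=0, Xander=0, Quinn=1

Xander's final count: 0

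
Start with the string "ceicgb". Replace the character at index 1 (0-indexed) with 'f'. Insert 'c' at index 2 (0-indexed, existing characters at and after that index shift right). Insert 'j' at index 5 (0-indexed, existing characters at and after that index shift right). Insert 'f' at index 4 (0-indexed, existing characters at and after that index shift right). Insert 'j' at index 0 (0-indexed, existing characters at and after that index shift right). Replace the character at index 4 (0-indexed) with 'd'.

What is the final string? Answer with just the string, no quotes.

Answer: jcfcdfcjgb

Derivation:
Applying each edit step by step:
Start: "ceicgb"
Op 1 (replace idx 1: 'e' -> 'f'): "ceicgb" -> "cficgb"
Op 2 (insert 'c' at idx 2): "cficgb" -> "cfcicgb"
Op 3 (insert 'j' at idx 5): "cfcicgb" -> "cfcicjgb"
Op 4 (insert 'f' at idx 4): "cfcicjgb" -> "cfcifcjgb"
Op 5 (insert 'j' at idx 0): "cfcifcjgb" -> "jcfcifcjgb"
Op 6 (replace idx 4: 'i' -> 'd'): "jcfcifcjgb" -> "jcfcdfcjgb"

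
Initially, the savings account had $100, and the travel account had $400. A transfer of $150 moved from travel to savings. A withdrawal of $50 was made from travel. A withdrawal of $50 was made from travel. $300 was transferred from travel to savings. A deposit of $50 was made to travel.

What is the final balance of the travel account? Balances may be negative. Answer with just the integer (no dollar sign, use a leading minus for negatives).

Tracking account balances step by step:
Start: savings=100, travel=400
Event 1 (transfer 150 travel -> savings): travel: 400 - 150 = 250, savings: 100 + 150 = 250. Balances: savings=250, travel=250
Event 2 (withdraw 50 from travel): travel: 250 - 50 = 200. Balances: savings=250, travel=200
Event 3 (withdraw 50 from travel): travel: 200 - 50 = 150. Balances: savings=250, travel=150
Event 4 (transfer 300 travel -> savings): travel: 150 - 300 = -150, savings: 250 + 300 = 550. Balances: savings=550, travel=-150
Event 5 (deposit 50 to travel): travel: -150 + 50 = -100. Balances: savings=550, travel=-100

Final balance of travel: -100

Answer: -100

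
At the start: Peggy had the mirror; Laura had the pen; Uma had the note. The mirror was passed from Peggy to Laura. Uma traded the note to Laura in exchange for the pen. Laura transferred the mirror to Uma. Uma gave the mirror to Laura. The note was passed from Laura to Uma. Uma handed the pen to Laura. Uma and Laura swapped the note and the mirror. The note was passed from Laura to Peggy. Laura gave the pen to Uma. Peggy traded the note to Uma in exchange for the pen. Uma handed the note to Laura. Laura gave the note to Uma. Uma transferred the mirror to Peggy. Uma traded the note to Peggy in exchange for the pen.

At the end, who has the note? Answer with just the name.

Tracking all object holders:
Start: mirror:Peggy, pen:Laura, note:Uma
Event 1 (give mirror: Peggy -> Laura). State: mirror:Laura, pen:Laura, note:Uma
Event 2 (swap note<->pen: now note:Laura, pen:Uma). State: mirror:Laura, pen:Uma, note:Laura
Event 3 (give mirror: Laura -> Uma). State: mirror:Uma, pen:Uma, note:Laura
Event 4 (give mirror: Uma -> Laura). State: mirror:Laura, pen:Uma, note:Laura
Event 5 (give note: Laura -> Uma). State: mirror:Laura, pen:Uma, note:Uma
Event 6 (give pen: Uma -> Laura). State: mirror:Laura, pen:Laura, note:Uma
Event 7 (swap note<->mirror: now note:Laura, mirror:Uma). State: mirror:Uma, pen:Laura, note:Laura
Event 8 (give note: Laura -> Peggy). State: mirror:Uma, pen:Laura, note:Peggy
Event 9 (give pen: Laura -> Uma). State: mirror:Uma, pen:Uma, note:Peggy
Event 10 (swap note<->pen: now note:Uma, pen:Peggy). State: mirror:Uma, pen:Peggy, note:Uma
Event 11 (give note: Uma -> Laura). State: mirror:Uma, pen:Peggy, note:Laura
Event 12 (give note: Laura -> Uma). State: mirror:Uma, pen:Peggy, note:Uma
Event 13 (give mirror: Uma -> Peggy). State: mirror:Peggy, pen:Peggy, note:Uma
Event 14 (swap note<->pen: now note:Peggy, pen:Uma). State: mirror:Peggy, pen:Uma, note:Peggy

Final state: mirror:Peggy, pen:Uma, note:Peggy
The note is held by Peggy.

Answer: Peggy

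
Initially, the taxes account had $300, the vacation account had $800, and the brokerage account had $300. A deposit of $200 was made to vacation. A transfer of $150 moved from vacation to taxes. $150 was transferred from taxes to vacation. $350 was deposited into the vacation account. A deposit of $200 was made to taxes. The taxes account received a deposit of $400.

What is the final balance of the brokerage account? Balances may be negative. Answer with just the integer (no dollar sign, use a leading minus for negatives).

Answer: 300

Derivation:
Tracking account balances step by step:
Start: taxes=300, vacation=800, brokerage=300
Event 1 (deposit 200 to vacation): vacation: 800 + 200 = 1000. Balances: taxes=300, vacation=1000, brokerage=300
Event 2 (transfer 150 vacation -> taxes): vacation: 1000 - 150 = 850, taxes: 300 + 150 = 450. Balances: taxes=450, vacation=850, brokerage=300
Event 3 (transfer 150 taxes -> vacation): taxes: 450 - 150 = 300, vacation: 850 + 150 = 1000. Balances: taxes=300, vacation=1000, brokerage=300
Event 4 (deposit 350 to vacation): vacation: 1000 + 350 = 1350. Balances: taxes=300, vacation=1350, brokerage=300
Event 5 (deposit 200 to taxes): taxes: 300 + 200 = 500. Balances: taxes=500, vacation=1350, brokerage=300
Event 6 (deposit 400 to taxes): taxes: 500 + 400 = 900. Balances: taxes=900, vacation=1350, brokerage=300

Final balance of brokerage: 300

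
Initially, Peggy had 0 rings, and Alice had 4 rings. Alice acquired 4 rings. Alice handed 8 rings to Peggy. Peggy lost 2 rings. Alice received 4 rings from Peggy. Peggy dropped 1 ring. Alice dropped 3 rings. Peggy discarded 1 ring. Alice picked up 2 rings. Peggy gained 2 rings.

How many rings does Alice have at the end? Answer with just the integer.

Tracking counts step by step:
Start: Peggy=0, Alice=4
Event 1 (Alice +4): Alice: 4 -> 8. State: Peggy=0, Alice=8
Event 2 (Alice -> Peggy, 8): Alice: 8 -> 0, Peggy: 0 -> 8. State: Peggy=8, Alice=0
Event 3 (Peggy -2): Peggy: 8 -> 6. State: Peggy=6, Alice=0
Event 4 (Peggy -> Alice, 4): Peggy: 6 -> 2, Alice: 0 -> 4. State: Peggy=2, Alice=4
Event 5 (Peggy -1): Peggy: 2 -> 1. State: Peggy=1, Alice=4
Event 6 (Alice -3): Alice: 4 -> 1. State: Peggy=1, Alice=1
Event 7 (Peggy -1): Peggy: 1 -> 0. State: Peggy=0, Alice=1
Event 8 (Alice +2): Alice: 1 -> 3. State: Peggy=0, Alice=3
Event 9 (Peggy +2): Peggy: 0 -> 2. State: Peggy=2, Alice=3

Alice's final count: 3

Answer: 3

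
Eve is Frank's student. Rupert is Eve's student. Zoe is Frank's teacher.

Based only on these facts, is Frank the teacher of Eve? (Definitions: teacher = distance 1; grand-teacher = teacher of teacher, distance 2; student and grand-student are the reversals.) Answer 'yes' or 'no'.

Reconstructing the teacher chain from the given facts:
  Zoe -> Frank -> Eve -> Rupert
(each arrow means 'teacher of the next')
Positions in the chain (0 = top):
  position of Zoe: 0
  position of Frank: 1
  position of Eve: 2
  position of Rupert: 3

Frank is at position 1, Eve is at position 2; signed distance (j - i) = 1.
'teacher' requires j - i = 1. Actual distance is 1, so the relation HOLDS.

Answer: yes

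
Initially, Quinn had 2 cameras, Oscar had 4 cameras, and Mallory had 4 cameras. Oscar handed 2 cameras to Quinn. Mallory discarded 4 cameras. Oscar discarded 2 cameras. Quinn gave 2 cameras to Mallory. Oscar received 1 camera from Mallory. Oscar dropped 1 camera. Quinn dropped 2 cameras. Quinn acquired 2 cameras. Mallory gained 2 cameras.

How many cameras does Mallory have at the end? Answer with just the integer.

Tracking counts step by step:
Start: Quinn=2, Oscar=4, Mallory=4
Event 1 (Oscar -> Quinn, 2): Oscar: 4 -> 2, Quinn: 2 -> 4. State: Quinn=4, Oscar=2, Mallory=4
Event 2 (Mallory -4): Mallory: 4 -> 0. State: Quinn=4, Oscar=2, Mallory=0
Event 3 (Oscar -2): Oscar: 2 -> 0. State: Quinn=4, Oscar=0, Mallory=0
Event 4 (Quinn -> Mallory, 2): Quinn: 4 -> 2, Mallory: 0 -> 2. State: Quinn=2, Oscar=0, Mallory=2
Event 5 (Mallory -> Oscar, 1): Mallory: 2 -> 1, Oscar: 0 -> 1. State: Quinn=2, Oscar=1, Mallory=1
Event 6 (Oscar -1): Oscar: 1 -> 0. State: Quinn=2, Oscar=0, Mallory=1
Event 7 (Quinn -2): Quinn: 2 -> 0. State: Quinn=0, Oscar=0, Mallory=1
Event 8 (Quinn +2): Quinn: 0 -> 2. State: Quinn=2, Oscar=0, Mallory=1
Event 9 (Mallory +2): Mallory: 1 -> 3. State: Quinn=2, Oscar=0, Mallory=3

Mallory's final count: 3

Answer: 3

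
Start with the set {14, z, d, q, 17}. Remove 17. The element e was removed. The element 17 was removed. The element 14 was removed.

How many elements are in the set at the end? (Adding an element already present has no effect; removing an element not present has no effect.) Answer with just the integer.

Tracking the set through each operation:
Start: {14, 17, d, q, z}
Event 1 (remove 17): removed. Set: {14, d, q, z}
Event 2 (remove e): not present, no change. Set: {14, d, q, z}
Event 3 (remove 17): not present, no change. Set: {14, d, q, z}
Event 4 (remove 14): removed. Set: {d, q, z}

Final set: {d, q, z} (size 3)

Answer: 3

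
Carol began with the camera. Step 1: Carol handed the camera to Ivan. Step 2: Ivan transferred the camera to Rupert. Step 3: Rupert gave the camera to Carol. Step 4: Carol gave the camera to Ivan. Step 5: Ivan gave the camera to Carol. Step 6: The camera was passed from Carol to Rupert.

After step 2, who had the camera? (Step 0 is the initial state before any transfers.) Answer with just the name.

Answer: Rupert

Derivation:
Tracking the camera holder through step 2:
After step 0 (start): Carol
After step 1: Ivan
After step 2: Rupert

At step 2, the holder is Rupert.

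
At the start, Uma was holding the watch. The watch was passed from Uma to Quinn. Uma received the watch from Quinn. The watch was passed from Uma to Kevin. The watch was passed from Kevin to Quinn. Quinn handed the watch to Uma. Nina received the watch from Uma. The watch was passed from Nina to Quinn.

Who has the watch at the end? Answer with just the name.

Tracking the watch through each event:
Start: Uma has the watch.
After event 1: Quinn has the watch.
After event 2: Uma has the watch.
After event 3: Kevin has the watch.
After event 4: Quinn has the watch.
After event 5: Uma has the watch.
After event 6: Nina has the watch.
After event 7: Quinn has the watch.

Answer: Quinn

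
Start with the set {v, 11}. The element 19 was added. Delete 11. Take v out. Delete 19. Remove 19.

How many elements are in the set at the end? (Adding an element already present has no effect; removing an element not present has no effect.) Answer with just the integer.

Tracking the set through each operation:
Start: {11, v}
Event 1 (add 19): added. Set: {11, 19, v}
Event 2 (remove 11): removed. Set: {19, v}
Event 3 (remove v): removed. Set: {19}
Event 4 (remove 19): removed. Set: {}
Event 5 (remove 19): not present, no change. Set: {}

Final set: {} (size 0)

Answer: 0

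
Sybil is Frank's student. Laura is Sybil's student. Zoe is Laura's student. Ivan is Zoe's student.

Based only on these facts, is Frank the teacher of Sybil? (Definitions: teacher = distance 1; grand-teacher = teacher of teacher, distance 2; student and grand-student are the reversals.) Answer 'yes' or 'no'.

Reconstructing the teacher chain from the given facts:
  Frank -> Sybil -> Laura -> Zoe -> Ivan
(each arrow means 'teacher of the next')
Positions in the chain (0 = top):
  position of Frank: 0
  position of Sybil: 1
  position of Laura: 2
  position of Zoe: 3
  position of Ivan: 4

Frank is at position 0, Sybil is at position 1; signed distance (j - i) = 1.
'teacher' requires j - i = 1. Actual distance is 1, so the relation HOLDS.

Answer: yes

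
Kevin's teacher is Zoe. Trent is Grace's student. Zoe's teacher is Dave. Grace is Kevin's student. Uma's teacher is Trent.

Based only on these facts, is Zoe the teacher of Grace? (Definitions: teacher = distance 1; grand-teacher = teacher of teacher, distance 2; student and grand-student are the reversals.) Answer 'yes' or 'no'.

Answer: no

Derivation:
Reconstructing the teacher chain from the given facts:
  Dave -> Zoe -> Kevin -> Grace -> Trent -> Uma
(each arrow means 'teacher of the next')
Positions in the chain (0 = top):
  position of Dave: 0
  position of Zoe: 1
  position of Kevin: 2
  position of Grace: 3
  position of Trent: 4
  position of Uma: 5

Zoe is at position 1, Grace is at position 3; signed distance (j - i) = 2.
'teacher' requires j - i = 1. Actual distance is 2, so the relation does NOT hold.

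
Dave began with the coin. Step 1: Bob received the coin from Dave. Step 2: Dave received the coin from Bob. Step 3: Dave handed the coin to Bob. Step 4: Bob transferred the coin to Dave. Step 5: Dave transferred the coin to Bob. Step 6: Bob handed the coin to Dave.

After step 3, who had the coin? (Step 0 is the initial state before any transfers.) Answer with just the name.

Answer: Bob

Derivation:
Tracking the coin holder through step 3:
After step 0 (start): Dave
After step 1: Bob
After step 2: Dave
After step 3: Bob

At step 3, the holder is Bob.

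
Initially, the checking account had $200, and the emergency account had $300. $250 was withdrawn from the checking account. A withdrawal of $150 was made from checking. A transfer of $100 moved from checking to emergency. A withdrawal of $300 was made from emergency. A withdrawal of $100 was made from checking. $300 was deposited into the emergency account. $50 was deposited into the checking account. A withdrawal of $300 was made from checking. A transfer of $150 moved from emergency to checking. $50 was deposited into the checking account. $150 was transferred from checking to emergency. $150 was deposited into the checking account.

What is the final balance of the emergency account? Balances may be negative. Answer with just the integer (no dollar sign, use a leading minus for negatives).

Answer: 400

Derivation:
Tracking account balances step by step:
Start: checking=200, emergency=300
Event 1 (withdraw 250 from checking): checking: 200 - 250 = -50. Balances: checking=-50, emergency=300
Event 2 (withdraw 150 from checking): checking: -50 - 150 = -200. Balances: checking=-200, emergency=300
Event 3 (transfer 100 checking -> emergency): checking: -200 - 100 = -300, emergency: 300 + 100 = 400. Balances: checking=-300, emergency=400
Event 4 (withdraw 300 from emergency): emergency: 400 - 300 = 100. Balances: checking=-300, emergency=100
Event 5 (withdraw 100 from checking): checking: -300 - 100 = -400. Balances: checking=-400, emergency=100
Event 6 (deposit 300 to emergency): emergency: 100 + 300 = 400. Balances: checking=-400, emergency=400
Event 7 (deposit 50 to checking): checking: -400 + 50 = -350. Balances: checking=-350, emergency=400
Event 8 (withdraw 300 from checking): checking: -350 - 300 = -650. Balances: checking=-650, emergency=400
Event 9 (transfer 150 emergency -> checking): emergency: 400 - 150 = 250, checking: -650 + 150 = -500. Balances: checking=-500, emergency=250
Event 10 (deposit 50 to checking): checking: -500 + 50 = -450. Balances: checking=-450, emergency=250
Event 11 (transfer 150 checking -> emergency): checking: -450 - 150 = -600, emergency: 250 + 150 = 400. Balances: checking=-600, emergency=400
Event 12 (deposit 150 to checking): checking: -600 + 150 = -450. Balances: checking=-450, emergency=400

Final balance of emergency: 400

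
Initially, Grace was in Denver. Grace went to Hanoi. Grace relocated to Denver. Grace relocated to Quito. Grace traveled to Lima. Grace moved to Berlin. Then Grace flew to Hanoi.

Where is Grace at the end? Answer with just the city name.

Answer: Hanoi

Derivation:
Tracking Grace's location:
Start: Grace is in Denver.
After move 1: Denver -> Hanoi. Grace is in Hanoi.
After move 2: Hanoi -> Denver. Grace is in Denver.
After move 3: Denver -> Quito. Grace is in Quito.
After move 4: Quito -> Lima. Grace is in Lima.
After move 5: Lima -> Berlin. Grace is in Berlin.
After move 6: Berlin -> Hanoi. Grace is in Hanoi.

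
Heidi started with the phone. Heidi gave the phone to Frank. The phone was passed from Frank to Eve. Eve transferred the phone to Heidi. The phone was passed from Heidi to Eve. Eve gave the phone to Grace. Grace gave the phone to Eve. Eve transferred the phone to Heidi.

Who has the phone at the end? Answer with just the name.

Tracking the phone through each event:
Start: Heidi has the phone.
After event 1: Frank has the phone.
After event 2: Eve has the phone.
After event 3: Heidi has the phone.
After event 4: Eve has the phone.
After event 5: Grace has the phone.
After event 6: Eve has the phone.
After event 7: Heidi has the phone.

Answer: Heidi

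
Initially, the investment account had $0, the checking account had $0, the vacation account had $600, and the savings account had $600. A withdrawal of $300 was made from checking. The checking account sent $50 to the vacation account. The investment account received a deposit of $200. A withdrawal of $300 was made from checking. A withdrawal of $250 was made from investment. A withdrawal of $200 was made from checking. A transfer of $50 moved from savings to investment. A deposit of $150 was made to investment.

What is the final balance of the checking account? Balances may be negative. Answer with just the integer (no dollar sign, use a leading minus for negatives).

Tracking account balances step by step:
Start: investment=0, checking=0, vacation=600, savings=600
Event 1 (withdraw 300 from checking): checking: 0 - 300 = -300. Balances: investment=0, checking=-300, vacation=600, savings=600
Event 2 (transfer 50 checking -> vacation): checking: -300 - 50 = -350, vacation: 600 + 50 = 650. Balances: investment=0, checking=-350, vacation=650, savings=600
Event 3 (deposit 200 to investment): investment: 0 + 200 = 200. Balances: investment=200, checking=-350, vacation=650, savings=600
Event 4 (withdraw 300 from checking): checking: -350 - 300 = -650. Balances: investment=200, checking=-650, vacation=650, savings=600
Event 5 (withdraw 250 from investment): investment: 200 - 250 = -50. Balances: investment=-50, checking=-650, vacation=650, savings=600
Event 6 (withdraw 200 from checking): checking: -650 - 200 = -850. Balances: investment=-50, checking=-850, vacation=650, savings=600
Event 7 (transfer 50 savings -> investment): savings: 600 - 50 = 550, investment: -50 + 50 = 0. Balances: investment=0, checking=-850, vacation=650, savings=550
Event 8 (deposit 150 to investment): investment: 0 + 150 = 150. Balances: investment=150, checking=-850, vacation=650, savings=550

Final balance of checking: -850

Answer: -850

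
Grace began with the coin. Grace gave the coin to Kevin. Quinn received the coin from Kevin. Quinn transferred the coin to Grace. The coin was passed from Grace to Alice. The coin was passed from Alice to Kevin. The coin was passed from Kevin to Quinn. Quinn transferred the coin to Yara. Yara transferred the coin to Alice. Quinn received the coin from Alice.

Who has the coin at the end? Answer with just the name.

Tracking the coin through each event:
Start: Grace has the coin.
After event 1: Kevin has the coin.
After event 2: Quinn has the coin.
After event 3: Grace has the coin.
After event 4: Alice has the coin.
After event 5: Kevin has the coin.
After event 6: Quinn has the coin.
After event 7: Yara has the coin.
After event 8: Alice has the coin.
After event 9: Quinn has the coin.

Answer: Quinn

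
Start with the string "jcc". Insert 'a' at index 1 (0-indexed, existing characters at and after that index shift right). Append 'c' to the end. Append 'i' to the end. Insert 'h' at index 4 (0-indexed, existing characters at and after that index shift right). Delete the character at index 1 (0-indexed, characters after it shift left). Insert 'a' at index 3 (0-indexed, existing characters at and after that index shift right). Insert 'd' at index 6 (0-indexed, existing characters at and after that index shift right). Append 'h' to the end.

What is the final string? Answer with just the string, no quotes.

Applying each edit step by step:
Start: "jcc"
Op 1 (insert 'a' at idx 1): "jcc" -> "jacc"
Op 2 (append 'c'): "jacc" -> "jaccc"
Op 3 (append 'i'): "jaccc" -> "jaccci"
Op 4 (insert 'h' at idx 4): "jaccci" -> "jacchci"
Op 5 (delete idx 1 = 'a'): "jacchci" -> "jcchci"
Op 6 (insert 'a' at idx 3): "jcchci" -> "jccahci"
Op 7 (insert 'd' at idx 6): "jccahci" -> "jccahcdi"
Op 8 (append 'h'): "jccahcdi" -> "jccahcdih"

Answer: jccahcdih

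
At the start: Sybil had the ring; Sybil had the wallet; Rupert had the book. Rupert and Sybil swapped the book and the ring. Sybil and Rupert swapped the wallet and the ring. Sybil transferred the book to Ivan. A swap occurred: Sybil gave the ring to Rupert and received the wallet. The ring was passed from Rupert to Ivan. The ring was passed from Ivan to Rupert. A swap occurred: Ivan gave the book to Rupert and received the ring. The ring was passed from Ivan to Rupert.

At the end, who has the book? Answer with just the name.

Answer: Rupert

Derivation:
Tracking all object holders:
Start: ring:Sybil, wallet:Sybil, book:Rupert
Event 1 (swap book<->ring: now book:Sybil, ring:Rupert). State: ring:Rupert, wallet:Sybil, book:Sybil
Event 2 (swap wallet<->ring: now wallet:Rupert, ring:Sybil). State: ring:Sybil, wallet:Rupert, book:Sybil
Event 3 (give book: Sybil -> Ivan). State: ring:Sybil, wallet:Rupert, book:Ivan
Event 4 (swap ring<->wallet: now ring:Rupert, wallet:Sybil). State: ring:Rupert, wallet:Sybil, book:Ivan
Event 5 (give ring: Rupert -> Ivan). State: ring:Ivan, wallet:Sybil, book:Ivan
Event 6 (give ring: Ivan -> Rupert). State: ring:Rupert, wallet:Sybil, book:Ivan
Event 7 (swap book<->ring: now book:Rupert, ring:Ivan). State: ring:Ivan, wallet:Sybil, book:Rupert
Event 8 (give ring: Ivan -> Rupert). State: ring:Rupert, wallet:Sybil, book:Rupert

Final state: ring:Rupert, wallet:Sybil, book:Rupert
The book is held by Rupert.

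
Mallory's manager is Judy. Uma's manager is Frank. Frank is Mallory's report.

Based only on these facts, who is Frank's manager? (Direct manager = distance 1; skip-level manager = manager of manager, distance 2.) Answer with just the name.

Answer: Mallory

Derivation:
Reconstructing the manager chain from the given facts:
  Judy -> Mallory -> Frank -> Uma
(each arrow means 'manager of the next')
Positions in the chain (0 = top):
  position of Judy: 0
  position of Mallory: 1
  position of Frank: 2
  position of Uma: 3

Frank is at position 2; the manager is 1 step up the chain, i.e. position 1: Mallory.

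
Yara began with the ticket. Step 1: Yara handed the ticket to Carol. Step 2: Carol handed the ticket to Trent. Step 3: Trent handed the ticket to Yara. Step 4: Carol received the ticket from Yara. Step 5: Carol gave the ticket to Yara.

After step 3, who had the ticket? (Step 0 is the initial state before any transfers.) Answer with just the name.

Tracking the ticket holder through step 3:
After step 0 (start): Yara
After step 1: Carol
After step 2: Trent
After step 3: Yara

At step 3, the holder is Yara.

Answer: Yara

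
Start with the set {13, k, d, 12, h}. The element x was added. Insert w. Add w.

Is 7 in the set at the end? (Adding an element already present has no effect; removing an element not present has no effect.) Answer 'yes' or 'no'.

Tracking the set through each operation:
Start: {12, 13, d, h, k}
Event 1 (add x): added. Set: {12, 13, d, h, k, x}
Event 2 (add w): added. Set: {12, 13, d, h, k, w, x}
Event 3 (add w): already present, no change. Set: {12, 13, d, h, k, w, x}

Final set: {12, 13, d, h, k, w, x} (size 7)
7 is NOT in the final set.

Answer: no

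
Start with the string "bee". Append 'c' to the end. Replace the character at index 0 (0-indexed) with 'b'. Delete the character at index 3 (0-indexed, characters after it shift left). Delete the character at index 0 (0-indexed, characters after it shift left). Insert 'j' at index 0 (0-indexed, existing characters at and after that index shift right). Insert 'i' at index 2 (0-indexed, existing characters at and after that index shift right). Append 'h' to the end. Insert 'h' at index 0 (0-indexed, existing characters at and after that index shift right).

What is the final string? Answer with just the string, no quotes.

Applying each edit step by step:
Start: "bee"
Op 1 (append 'c'): "bee" -> "beec"
Op 2 (replace idx 0: 'b' -> 'b'): "beec" -> "beec"
Op 3 (delete idx 3 = 'c'): "beec" -> "bee"
Op 4 (delete idx 0 = 'b'): "bee" -> "ee"
Op 5 (insert 'j' at idx 0): "ee" -> "jee"
Op 6 (insert 'i' at idx 2): "jee" -> "jeie"
Op 7 (append 'h'): "jeie" -> "jeieh"
Op 8 (insert 'h' at idx 0): "jeieh" -> "hjeieh"

Answer: hjeieh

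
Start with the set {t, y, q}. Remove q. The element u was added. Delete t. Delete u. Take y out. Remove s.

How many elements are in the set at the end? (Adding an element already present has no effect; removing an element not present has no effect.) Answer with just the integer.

Tracking the set through each operation:
Start: {q, t, y}
Event 1 (remove q): removed. Set: {t, y}
Event 2 (add u): added. Set: {t, u, y}
Event 3 (remove t): removed. Set: {u, y}
Event 4 (remove u): removed. Set: {y}
Event 5 (remove y): removed. Set: {}
Event 6 (remove s): not present, no change. Set: {}

Final set: {} (size 0)

Answer: 0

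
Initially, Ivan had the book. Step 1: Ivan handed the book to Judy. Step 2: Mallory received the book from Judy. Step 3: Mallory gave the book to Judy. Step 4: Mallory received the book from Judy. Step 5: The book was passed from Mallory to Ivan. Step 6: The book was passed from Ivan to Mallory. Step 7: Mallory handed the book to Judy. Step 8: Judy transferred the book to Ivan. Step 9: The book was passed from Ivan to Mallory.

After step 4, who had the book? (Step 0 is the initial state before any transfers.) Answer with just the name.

Answer: Mallory

Derivation:
Tracking the book holder through step 4:
After step 0 (start): Ivan
After step 1: Judy
After step 2: Mallory
After step 3: Judy
After step 4: Mallory

At step 4, the holder is Mallory.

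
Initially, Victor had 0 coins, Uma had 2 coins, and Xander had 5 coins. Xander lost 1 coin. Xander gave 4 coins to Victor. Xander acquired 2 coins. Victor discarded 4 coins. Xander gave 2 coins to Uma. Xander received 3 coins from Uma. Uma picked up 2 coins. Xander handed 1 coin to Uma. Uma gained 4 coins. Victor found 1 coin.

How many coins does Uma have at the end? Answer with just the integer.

Tracking counts step by step:
Start: Victor=0, Uma=2, Xander=5
Event 1 (Xander -1): Xander: 5 -> 4. State: Victor=0, Uma=2, Xander=4
Event 2 (Xander -> Victor, 4): Xander: 4 -> 0, Victor: 0 -> 4. State: Victor=4, Uma=2, Xander=0
Event 3 (Xander +2): Xander: 0 -> 2. State: Victor=4, Uma=2, Xander=2
Event 4 (Victor -4): Victor: 4 -> 0. State: Victor=0, Uma=2, Xander=2
Event 5 (Xander -> Uma, 2): Xander: 2 -> 0, Uma: 2 -> 4. State: Victor=0, Uma=4, Xander=0
Event 6 (Uma -> Xander, 3): Uma: 4 -> 1, Xander: 0 -> 3. State: Victor=0, Uma=1, Xander=3
Event 7 (Uma +2): Uma: 1 -> 3. State: Victor=0, Uma=3, Xander=3
Event 8 (Xander -> Uma, 1): Xander: 3 -> 2, Uma: 3 -> 4. State: Victor=0, Uma=4, Xander=2
Event 9 (Uma +4): Uma: 4 -> 8. State: Victor=0, Uma=8, Xander=2
Event 10 (Victor +1): Victor: 0 -> 1. State: Victor=1, Uma=8, Xander=2

Uma's final count: 8

Answer: 8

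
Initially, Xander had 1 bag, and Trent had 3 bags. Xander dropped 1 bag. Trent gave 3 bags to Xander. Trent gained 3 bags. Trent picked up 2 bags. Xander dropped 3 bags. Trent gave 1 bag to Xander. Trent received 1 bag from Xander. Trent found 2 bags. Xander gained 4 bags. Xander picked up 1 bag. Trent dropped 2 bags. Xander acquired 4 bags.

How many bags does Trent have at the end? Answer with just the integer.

Answer: 5

Derivation:
Tracking counts step by step:
Start: Xander=1, Trent=3
Event 1 (Xander -1): Xander: 1 -> 0. State: Xander=0, Trent=3
Event 2 (Trent -> Xander, 3): Trent: 3 -> 0, Xander: 0 -> 3. State: Xander=3, Trent=0
Event 3 (Trent +3): Trent: 0 -> 3. State: Xander=3, Trent=3
Event 4 (Trent +2): Trent: 3 -> 5. State: Xander=3, Trent=5
Event 5 (Xander -3): Xander: 3 -> 0. State: Xander=0, Trent=5
Event 6 (Trent -> Xander, 1): Trent: 5 -> 4, Xander: 0 -> 1. State: Xander=1, Trent=4
Event 7 (Xander -> Trent, 1): Xander: 1 -> 0, Trent: 4 -> 5. State: Xander=0, Trent=5
Event 8 (Trent +2): Trent: 5 -> 7. State: Xander=0, Trent=7
Event 9 (Xander +4): Xander: 0 -> 4. State: Xander=4, Trent=7
Event 10 (Xander +1): Xander: 4 -> 5. State: Xander=5, Trent=7
Event 11 (Trent -2): Trent: 7 -> 5. State: Xander=5, Trent=5
Event 12 (Xander +4): Xander: 5 -> 9. State: Xander=9, Trent=5

Trent's final count: 5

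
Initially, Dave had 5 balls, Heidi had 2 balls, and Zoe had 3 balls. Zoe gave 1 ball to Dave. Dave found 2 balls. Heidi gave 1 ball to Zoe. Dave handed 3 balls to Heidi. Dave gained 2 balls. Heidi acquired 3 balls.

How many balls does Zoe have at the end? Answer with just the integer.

Tracking counts step by step:
Start: Dave=5, Heidi=2, Zoe=3
Event 1 (Zoe -> Dave, 1): Zoe: 3 -> 2, Dave: 5 -> 6. State: Dave=6, Heidi=2, Zoe=2
Event 2 (Dave +2): Dave: 6 -> 8. State: Dave=8, Heidi=2, Zoe=2
Event 3 (Heidi -> Zoe, 1): Heidi: 2 -> 1, Zoe: 2 -> 3. State: Dave=8, Heidi=1, Zoe=3
Event 4 (Dave -> Heidi, 3): Dave: 8 -> 5, Heidi: 1 -> 4. State: Dave=5, Heidi=4, Zoe=3
Event 5 (Dave +2): Dave: 5 -> 7. State: Dave=7, Heidi=4, Zoe=3
Event 6 (Heidi +3): Heidi: 4 -> 7. State: Dave=7, Heidi=7, Zoe=3

Zoe's final count: 3

Answer: 3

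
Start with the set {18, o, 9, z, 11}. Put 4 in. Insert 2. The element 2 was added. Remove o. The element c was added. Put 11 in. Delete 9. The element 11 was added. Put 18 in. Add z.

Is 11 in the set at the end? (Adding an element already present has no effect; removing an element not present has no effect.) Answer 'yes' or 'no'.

Answer: yes

Derivation:
Tracking the set through each operation:
Start: {11, 18, 9, o, z}
Event 1 (add 4): added. Set: {11, 18, 4, 9, o, z}
Event 2 (add 2): added. Set: {11, 18, 2, 4, 9, o, z}
Event 3 (add 2): already present, no change. Set: {11, 18, 2, 4, 9, o, z}
Event 4 (remove o): removed. Set: {11, 18, 2, 4, 9, z}
Event 5 (add c): added. Set: {11, 18, 2, 4, 9, c, z}
Event 6 (add 11): already present, no change. Set: {11, 18, 2, 4, 9, c, z}
Event 7 (remove 9): removed. Set: {11, 18, 2, 4, c, z}
Event 8 (add 11): already present, no change. Set: {11, 18, 2, 4, c, z}
Event 9 (add 18): already present, no change. Set: {11, 18, 2, 4, c, z}
Event 10 (add z): already present, no change. Set: {11, 18, 2, 4, c, z}

Final set: {11, 18, 2, 4, c, z} (size 6)
11 is in the final set.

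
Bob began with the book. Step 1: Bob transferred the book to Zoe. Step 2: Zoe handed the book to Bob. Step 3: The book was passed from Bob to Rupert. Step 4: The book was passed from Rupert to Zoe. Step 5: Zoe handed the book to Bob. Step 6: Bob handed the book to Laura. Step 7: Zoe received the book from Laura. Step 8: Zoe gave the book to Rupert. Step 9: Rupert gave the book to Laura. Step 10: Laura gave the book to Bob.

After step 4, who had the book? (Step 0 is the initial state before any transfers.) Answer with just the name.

Tracking the book holder through step 4:
After step 0 (start): Bob
After step 1: Zoe
After step 2: Bob
After step 3: Rupert
After step 4: Zoe

At step 4, the holder is Zoe.

Answer: Zoe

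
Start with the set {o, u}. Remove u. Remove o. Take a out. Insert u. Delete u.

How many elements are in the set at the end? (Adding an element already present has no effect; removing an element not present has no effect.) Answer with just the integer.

Tracking the set through each operation:
Start: {o, u}
Event 1 (remove u): removed. Set: {o}
Event 2 (remove o): removed. Set: {}
Event 3 (remove a): not present, no change. Set: {}
Event 4 (add u): added. Set: {u}
Event 5 (remove u): removed. Set: {}

Final set: {} (size 0)

Answer: 0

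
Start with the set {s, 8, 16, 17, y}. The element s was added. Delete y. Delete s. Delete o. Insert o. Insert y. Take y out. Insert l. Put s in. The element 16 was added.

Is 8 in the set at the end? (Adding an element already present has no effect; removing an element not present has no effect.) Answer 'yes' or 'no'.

Tracking the set through each operation:
Start: {16, 17, 8, s, y}
Event 1 (add s): already present, no change. Set: {16, 17, 8, s, y}
Event 2 (remove y): removed. Set: {16, 17, 8, s}
Event 3 (remove s): removed. Set: {16, 17, 8}
Event 4 (remove o): not present, no change. Set: {16, 17, 8}
Event 5 (add o): added. Set: {16, 17, 8, o}
Event 6 (add y): added. Set: {16, 17, 8, o, y}
Event 7 (remove y): removed. Set: {16, 17, 8, o}
Event 8 (add l): added. Set: {16, 17, 8, l, o}
Event 9 (add s): added. Set: {16, 17, 8, l, o, s}
Event 10 (add 16): already present, no change. Set: {16, 17, 8, l, o, s}

Final set: {16, 17, 8, l, o, s} (size 6)
8 is in the final set.

Answer: yes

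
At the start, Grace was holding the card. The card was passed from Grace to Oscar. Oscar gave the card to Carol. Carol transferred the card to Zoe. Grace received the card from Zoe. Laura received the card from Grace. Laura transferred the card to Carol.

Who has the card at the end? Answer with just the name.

Answer: Carol

Derivation:
Tracking the card through each event:
Start: Grace has the card.
After event 1: Oscar has the card.
After event 2: Carol has the card.
After event 3: Zoe has the card.
After event 4: Grace has the card.
After event 5: Laura has the card.
After event 6: Carol has the card.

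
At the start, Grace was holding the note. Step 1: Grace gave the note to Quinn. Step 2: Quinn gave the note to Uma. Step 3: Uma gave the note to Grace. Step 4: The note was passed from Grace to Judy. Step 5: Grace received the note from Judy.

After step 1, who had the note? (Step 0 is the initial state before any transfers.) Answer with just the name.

Tracking the note holder through step 1:
After step 0 (start): Grace
After step 1: Quinn

At step 1, the holder is Quinn.

Answer: Quinn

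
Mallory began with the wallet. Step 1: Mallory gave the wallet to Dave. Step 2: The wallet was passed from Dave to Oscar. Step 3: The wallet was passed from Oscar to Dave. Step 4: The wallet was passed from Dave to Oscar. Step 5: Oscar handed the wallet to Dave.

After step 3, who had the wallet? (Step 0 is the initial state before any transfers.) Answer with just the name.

Tracking the wallet holder through step 3:
After step 0 (start): Mallory
After step 1: Dave
After step 2: Oscar
After step 3: Dave

At step 3, the holder is Dave.

Answer: Dave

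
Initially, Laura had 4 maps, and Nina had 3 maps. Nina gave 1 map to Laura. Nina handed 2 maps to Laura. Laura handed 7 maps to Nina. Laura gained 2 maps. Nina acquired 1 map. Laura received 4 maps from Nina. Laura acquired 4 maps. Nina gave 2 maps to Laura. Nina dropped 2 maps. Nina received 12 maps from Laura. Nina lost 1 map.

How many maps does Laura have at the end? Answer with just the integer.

Tracking counts step by step:
Start: Laura=4, Nina=3
Event 1 (Nina -> Laura, 1): Nina: 3 -> 2, Laura: 4 -> 5. State: Laura=5, Nina=2
Event 2 (Nina -> Laura, 2): Nina: 2 -> 0, Laura: 5 -> 7. State: Laura=7, Nina=0
Event 3 (Laura -> Nina, 7): Laura: 7 -> 0, Nina: 0 -> 7. State: Laura=0, Nina=7
Event 4 (Laura +2): Laura: 0 -> 2. State: Laura=2, Nina=7
Event 5 (Nina +1): Nina: 7 -> 8. State: Laura=2, Nina=8
Event 6 (Nina -> Laura, 4): Nina: 8 -> 4, Laura: 2 -> 6. State: Laura=6, Nina=4
Event 7 (Laura +4): Laura: 6 -> 10. State: Laura=10, Nina=4
Event 8 (Nina -> Laura, 2): Nina: 4 -> 2, Laura: 10 -> 12. State: Laura=12, Nina=2
Event 9 (Nina -2): Nina: 2 -> 0. State: Laura=12, Nina=0
Event 10 (Laura -> Nina, 12): Laura: 12 -> 0, Nina: 0 -> 12. State: Laura=0, Nina=12
Event 11 (Nina -1): Nina: 12 -> 11. State: Laura=0, Nina=11

Laura's final count: 0

Answer: 0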